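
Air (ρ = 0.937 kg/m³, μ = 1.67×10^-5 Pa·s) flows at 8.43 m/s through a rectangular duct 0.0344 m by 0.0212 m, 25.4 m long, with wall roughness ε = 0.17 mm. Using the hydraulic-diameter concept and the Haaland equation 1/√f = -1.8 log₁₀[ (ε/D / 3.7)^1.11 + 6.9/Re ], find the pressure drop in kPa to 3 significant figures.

ΔP ≈ 1.23 kPa

Hydraulic diameter D_h = 4A/P = 4·(0.0344·0.0212)/(2·(0.0344+0.0212)) = 0.002917/0.1112 = 0.02623 m.
Re = ρVD_h/μ = 0.937·8.43·0.02623/1.67e-05 = 1.241e+04.
ε/D_h = 0.00017/0.02623 = 0.00648; Haaland gives 1/√f = -1.8 log₁₀[0.000871+0.000556] = 5.122, so f = 0.03812.
ΔP = f(L/D_h)(ρV²/2) = 0.03812·25.4/0.02623·33.29 = 1229 Pa.
ΔP = 1.23 kPa.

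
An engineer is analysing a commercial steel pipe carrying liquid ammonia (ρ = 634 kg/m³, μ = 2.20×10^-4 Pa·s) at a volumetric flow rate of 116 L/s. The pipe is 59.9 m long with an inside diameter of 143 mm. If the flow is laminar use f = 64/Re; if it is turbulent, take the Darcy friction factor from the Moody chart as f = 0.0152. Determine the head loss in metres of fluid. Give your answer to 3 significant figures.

h_f ≈ 16.9 m

Q = 116 L/s = 116/1000 = 0.116 m³/s.
Cross-sectional area A = πD²/4 = π(0.143)²/4 = 0.01606 m²; mean velocity V = Q/A = 0.116/0.01606 = 7.223 m/s.
Reynolds number Re = ρVD/μ = 634 · 7.223 · 0.143 / 0.00022 = 2.976e+06.
Re > 4000 → turbulent; use the Moody-chart value f = 0.0152.
Darcy-Weisbach: ΔP = f(L/D)(ρV²/2) = 0.0152·(59.9/0.143)·(634·7.223²/2) = 0.0152·418.9·1.654e+04 = 1.053e+05 Pa.
Head loss h_f = ΔP/(ρg) = 1.053e+05/(634·9.81) = 16.9 m.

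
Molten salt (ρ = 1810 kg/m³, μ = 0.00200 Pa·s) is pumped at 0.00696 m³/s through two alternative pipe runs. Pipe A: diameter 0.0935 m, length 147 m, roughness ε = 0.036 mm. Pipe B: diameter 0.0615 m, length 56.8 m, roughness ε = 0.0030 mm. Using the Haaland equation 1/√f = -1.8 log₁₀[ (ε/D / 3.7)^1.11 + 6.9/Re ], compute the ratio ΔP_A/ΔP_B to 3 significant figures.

Pipe A: V = Q/A = 0.00696/0.006866 = 1.014 m/s; Re = 8.577e+04; ε/D = 0.000385; Haaland → f = 0.02002; ΔP_A = f(L/D)(ρV²/2) = 2.927e+04 Pa.
Pipe B: V = Q/A = 0.00696/0.002971 = 2.343 m/s; Re = 1.304e+05; ε/D = 4.88e-05; Haaland → f = 0.01712; ΔP_B = f(L/D)(ρV²/2) = 7.855e+04 Pa.
ΔP_A/ΔP_B = 2.927e+04/7.855e+04 = 0.373.

ΔP_A/ΔP_B ≈ 0.373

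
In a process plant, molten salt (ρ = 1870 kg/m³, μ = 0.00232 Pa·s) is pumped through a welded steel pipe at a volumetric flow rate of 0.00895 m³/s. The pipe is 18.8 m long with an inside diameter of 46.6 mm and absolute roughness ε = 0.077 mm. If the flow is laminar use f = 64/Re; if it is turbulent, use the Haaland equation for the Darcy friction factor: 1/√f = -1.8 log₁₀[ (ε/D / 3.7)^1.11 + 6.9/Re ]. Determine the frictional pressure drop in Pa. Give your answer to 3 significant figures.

Cross-sectional area A = πD²/4 = π(0.0466)²/4 = 0.001706 m²; mean velocity V = Q/A = 0.00895/0.001706 = 5.248 m/s.
Reynolds number Re = ρVD/μ = 1870 · 5.248 · 0.0466 / 0.00232 = 1.971e+05.
Re > 4000 → turbulent. Relative roughness ε/D = 7.7e-05/0.0466 = 0.00165. Haaland: 1/√f = -1.8 log₁₀[(0.00165/3.7)^1.11 + 6.9/1.971e+05] = -1.8 log₁₀[0.000191 + 3.5e-05] = 6.562, so f = 0.02322.
Darcy-Weisbach: ΔP = f(L/D)(ρV²/2) = 0.02322·(18.8/0.0466)·(1870·5.248²/2) = 0.02322·403.4·2.575e+04 = 2.412e+05 Pa.

ΔP ≈ 241000 Pa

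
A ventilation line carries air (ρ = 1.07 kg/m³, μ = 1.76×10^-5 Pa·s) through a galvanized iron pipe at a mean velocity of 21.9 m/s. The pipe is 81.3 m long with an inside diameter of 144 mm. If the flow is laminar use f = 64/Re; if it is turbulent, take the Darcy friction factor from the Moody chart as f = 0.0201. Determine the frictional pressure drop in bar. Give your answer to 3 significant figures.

Reynolds number Re = ρVD/μ = 1.07 · 21.9 · 0.144 / 1.76e-05 = 1.917e+05.
Re > 4000 → turbulent; use the Moody-chart value f = 0.0201.
Darcy-Weisbach: ΔP = f(L/D)(ρV²/2) = 0.0201·(81.3/0.144)·(1.07·21.9²/2) = 0.0201·564.6·256.6 = 2912 Pa.
ΔP = 2912 Pa = 0.0291 bar.

ΔP ≈ 0.0291 bar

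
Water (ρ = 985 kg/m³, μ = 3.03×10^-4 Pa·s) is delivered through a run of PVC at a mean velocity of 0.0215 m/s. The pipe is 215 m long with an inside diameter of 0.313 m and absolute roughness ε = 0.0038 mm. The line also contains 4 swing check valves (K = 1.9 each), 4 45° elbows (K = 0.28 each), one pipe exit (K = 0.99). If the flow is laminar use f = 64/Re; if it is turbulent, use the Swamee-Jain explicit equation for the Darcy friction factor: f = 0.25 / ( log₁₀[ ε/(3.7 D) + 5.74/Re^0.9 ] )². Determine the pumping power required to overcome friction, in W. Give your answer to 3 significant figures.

P ≈ 0.0102 W

Reynolds number Re = ρVD/μ = 985 · 0.0215 · 0.313 / 0.000303 = 2.188e+04.
Re > 4000 → turbulent. Relative roughness ε/D = 3.8e-06/0.313 = 1.21e-05. Swamee-Jain: f = 0.25/(log₁₀[1.21e-05/3.7 + 5.74/2.188e+04^0.9])² = 0.25/(log₁₀[3.28e-06 + 0.000713])² = 0.25/(-3.145)² = 0.02527.
Total minor-loss coefficient ΣK = 4·1.9 + 4·0.28 + 1·0.99 = 9.71.
ΔP = [f·L/D + ΣK]·(ρV²/2) = [0.02527·215/0.313 + 9.71]·(985·0.0215²/2) = [17.36 + 9.71]·0.2277 = 6.163 Pa.
Q = V·A = 0.0215·0.07694 = 0.001654 m³/s.
Pumping power P = QΔP = 0.001654·6.163 = 0.01020 W = 0.0102 W.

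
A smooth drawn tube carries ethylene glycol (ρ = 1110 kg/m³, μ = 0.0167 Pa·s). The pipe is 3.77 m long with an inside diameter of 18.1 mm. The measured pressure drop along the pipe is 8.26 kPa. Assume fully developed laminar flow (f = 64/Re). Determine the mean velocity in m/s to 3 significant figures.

For laminar flow, f = 64/Re with Re = ρVD/μ, so Darcy-Weisbach reduces to ΔP = 32μLV/D². Solving for V: V = ΔP·D²/(32μL) = 8260·(0.0181)²/(32·0.0167·3.77) = 1.343 m/s.
Check: Re = ρVD/μ = 1110·1.343·0.0181/0.0167 = 1616 < 2300, so the laminar assumption holds.

V ≈ 1.34 m/s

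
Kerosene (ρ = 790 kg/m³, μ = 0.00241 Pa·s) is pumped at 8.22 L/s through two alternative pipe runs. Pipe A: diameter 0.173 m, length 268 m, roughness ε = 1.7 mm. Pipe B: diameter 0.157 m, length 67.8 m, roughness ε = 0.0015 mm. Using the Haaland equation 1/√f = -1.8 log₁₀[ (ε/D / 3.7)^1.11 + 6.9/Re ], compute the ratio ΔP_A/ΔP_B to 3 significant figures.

Pipe A: V = Q/A = 0.00822/0.02351 = 0.3497 m/s; Re = 1.983e+04; ε/D = 0.00983; Haaland → f = 0.04047; ΔP_A = f(L/D)(ρV²/2) = 3028 Pa.
Pipe B: V = Q/A = 0.00822/0.01936 = 0.4246 m/s; Re = 2.185e+04; ε/D = 9.55e-06; Haaland → f = 0.0252; ΔP_B = f(L/D)(ρV²/2) = 774.9 Pa.
ΔP_A/ΔP_B = 3028/774.9 = 3.91.

ΔP_A/ΔP_B ≈ 3.91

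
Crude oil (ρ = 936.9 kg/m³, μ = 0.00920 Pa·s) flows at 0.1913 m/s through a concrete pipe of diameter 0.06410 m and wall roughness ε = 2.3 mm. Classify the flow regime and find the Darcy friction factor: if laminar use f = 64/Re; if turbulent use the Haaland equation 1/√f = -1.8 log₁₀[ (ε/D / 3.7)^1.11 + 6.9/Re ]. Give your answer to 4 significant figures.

f ≈ 0.05125

Re = ρVD/μ = 936.9·0.1913·0.0641/0.0092 = 1249.
Re < 2300 → laminar, so f = 64/Re = 0.05125 (roughness is irrelevant in laminar flow).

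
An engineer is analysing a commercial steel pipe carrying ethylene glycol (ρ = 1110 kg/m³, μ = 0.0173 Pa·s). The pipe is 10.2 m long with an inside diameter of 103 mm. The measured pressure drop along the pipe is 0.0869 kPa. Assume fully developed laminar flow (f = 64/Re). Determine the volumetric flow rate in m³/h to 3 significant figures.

For laminar flow, f = 64/Re with Re = ρVD/μ, so Darcy-Weisbach reduces to ΔP = 32μLV/D². Solving for V: V = ΔP·D²/(32μL) = 86.9·(0.103)²/(32·0.0173·10.2) = 0.1633 m/s.
Check: Re = ρVD/μ = 1110·0.1633·0.103/0.0173 = 1079 < 2300, so the laminar assumption holds.
Q = V·A = 0.1633·(π/4·0.103²) = 0.00136 m³/s = 4.90 m³/h.

Q ≈ 4.90 m³/h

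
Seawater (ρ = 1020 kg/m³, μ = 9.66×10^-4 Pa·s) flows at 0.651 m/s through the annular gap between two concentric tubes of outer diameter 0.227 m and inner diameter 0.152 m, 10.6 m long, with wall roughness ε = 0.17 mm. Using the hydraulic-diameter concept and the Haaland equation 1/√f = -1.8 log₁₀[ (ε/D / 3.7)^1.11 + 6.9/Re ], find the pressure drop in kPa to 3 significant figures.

ΔP ≈ 0.819 kPa

Hydraulic diameter D_h = 4A/P = D_o - D_i = 0.227 - 0.152 = 0.075 m.
Re = ρVD_h/μ = 1020·0.651·0.075/0.000966 = 5.155e+04.
ε/D_h = 0.00017/0.075 = 0.00227; Haaland gives 1/√f = -1.8 log₁₀[0.000272+0.000134] = 6.106, so f = 0.02682.
ΔP = f(L/D_h)(ρV²/2) = 0.02682·10.6/0.075·216.1 = 819.4 Pa.
ΔP = 0.819 kPa.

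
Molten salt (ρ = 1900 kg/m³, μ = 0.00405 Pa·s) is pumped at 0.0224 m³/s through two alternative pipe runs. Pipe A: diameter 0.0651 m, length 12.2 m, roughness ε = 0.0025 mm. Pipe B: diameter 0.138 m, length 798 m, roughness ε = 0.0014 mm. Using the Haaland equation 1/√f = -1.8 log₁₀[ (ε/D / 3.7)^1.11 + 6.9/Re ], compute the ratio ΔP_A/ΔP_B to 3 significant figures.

ΔP_A/ΔP_B ≈ 0.571

Pipe A: V = Q/A = 0.0224/0.003329 = 6.73 m/s; Re = 2.055e+05; ε/D = 3.84e-05; Haaland → f = 0.01567; ΔP_A = f(L/D)(ρV²/2) = 1.264e+05 Pa.
Pipe B: V = Q/A = 0.0224/0.01496 = 1.498 m/s; Re = 9.696e+04; ε/D = 1.01e-05; Haaland → f = 0.01798; ΔP_B = f(L/D)(ρV²/2) = 2.215e+05 Pa.
ΔP_A/ΔP_B = 1.264e+05/2.215e+05 = 0.571.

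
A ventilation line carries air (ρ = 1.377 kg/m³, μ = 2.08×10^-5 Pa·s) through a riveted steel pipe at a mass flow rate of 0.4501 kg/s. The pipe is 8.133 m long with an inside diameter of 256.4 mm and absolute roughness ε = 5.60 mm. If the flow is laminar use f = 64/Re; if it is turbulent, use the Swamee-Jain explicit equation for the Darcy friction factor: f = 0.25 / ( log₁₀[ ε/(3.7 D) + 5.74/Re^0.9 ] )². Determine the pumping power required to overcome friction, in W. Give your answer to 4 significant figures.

P ≈ 14.56 W

A = πD²/4 = π(0.2564)²/4 = 0.05163 m²; mean velocity V = ṁ/(ρA) = 0.4501/(1.377 · 0.05163) = 6.331 m/s.
Reynolds number Re = ρVD/μ = 1.377 · 6.331 · 0.2564 / 2.08e-05 = 1.075e+05.
Re > 4000 → turbulent. Relative roughness ε/D = 0.0056/0.2564 = 0.0218. Swamee-Jain: f = 0.25/(log₁₀[0.0218/3.7 + 5.74/1.075e+05^0.9])² = 0.25/(log₁₀[0.0059 + 0.00017])² = 0.25/(-2.217)² = 0.05088.
Darcy-Weisbach: ΔP = f(L/D)(ρV²/2) = 0.05088·(8.133/0.2564)·(1.377·6.331²/2) = 0.05088·31.72·27.59 = 44.54 Pa.
Q = ṁ/ρ = 0.4501/1.377 = 0.3269 m³/s.
Pumping power P = QΔP = 0.3269·44.54 = 14.557 W = 14.56 W.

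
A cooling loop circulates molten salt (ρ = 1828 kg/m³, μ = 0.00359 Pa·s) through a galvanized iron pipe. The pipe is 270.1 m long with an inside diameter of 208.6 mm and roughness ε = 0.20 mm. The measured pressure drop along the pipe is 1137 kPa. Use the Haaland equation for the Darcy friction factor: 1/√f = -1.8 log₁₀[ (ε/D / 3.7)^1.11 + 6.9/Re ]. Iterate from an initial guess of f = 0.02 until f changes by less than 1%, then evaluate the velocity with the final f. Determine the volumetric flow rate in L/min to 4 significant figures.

Rearranging Darcy-Weisbach: V = √(2·ΔP·D/(f·L·ρ)). With ε/D = 0.0002/0.2086 = 0.000959, iterate starting from f = 0.02:
  f = 0.02 → V = √(2·1.137e+06·0.2086/(0.02·270.1·1828)) = 6.931 m/s; Re = ρVD/μ = 7.362e+05; f → 0.01984
Converged (Δf/f < 1%). With the final f = 0.01984: V = √(2·1.137e+06·0.2086/(0.01984·270.1·1828)) = 6.958 m/s.
Q = V·A = 6.958·(π/4·0.2086²) = 0.2378 m³/s = 14270 L/min.

Q ≈ 14270 L/min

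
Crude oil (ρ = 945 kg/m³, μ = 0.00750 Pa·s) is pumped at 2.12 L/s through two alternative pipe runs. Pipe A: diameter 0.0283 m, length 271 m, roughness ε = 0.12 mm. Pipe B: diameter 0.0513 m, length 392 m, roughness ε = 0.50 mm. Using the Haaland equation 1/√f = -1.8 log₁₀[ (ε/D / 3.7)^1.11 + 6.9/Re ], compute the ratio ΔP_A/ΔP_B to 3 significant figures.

ΔP_A/ΔP_B ≈ 10.6

Pipe A: V = Q/A = 0.00212/0.000629 = 3.37 m/s; Re = 1.202e+04; ε/D = 0.00424; Haaland → f = 0.03543; ΔP_A = f(L/D)(ρV²/2) = 1.821e+06 Pa.
Pipe B: V = Q/A = 0.00212/0.002067 = 1.026 m/s; Re = 6630; ε/D = 0.00975; Haaland → f = 0.04504; ΔP_B = f(L/D)(ρV²/2) = 1.711e+05 Pa.
ΔP_A/ΔP_B = 1.821e+06/1.711e+05 = 10.6.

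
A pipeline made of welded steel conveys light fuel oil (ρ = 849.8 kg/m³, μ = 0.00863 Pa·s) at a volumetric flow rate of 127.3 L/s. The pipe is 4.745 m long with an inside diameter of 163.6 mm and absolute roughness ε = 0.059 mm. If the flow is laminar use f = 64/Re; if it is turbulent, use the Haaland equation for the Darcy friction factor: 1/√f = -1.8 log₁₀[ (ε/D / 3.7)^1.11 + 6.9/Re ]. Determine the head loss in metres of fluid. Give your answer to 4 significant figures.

Q = 127.3 L/s = 127.3/1000 = 0.1273 m³/s.
Cross-sectional area A = πD²/4 = π(0.1636)²/4 = 0.02102 m²; mean velocity V = Q/A = 0.1273/0.02102 = 6.056 m/s.
Reynolds number Re = ρVD/μ = 849.8 · 6.056 · 0.1636 / 0.00863 = 9.756e+04.
Re > 4000 → turbulent. Relative roughness ε/D = 5.9e-05/0.1636 = 0.000361. Haaland: 1/√f = -1.8 log₁₀[(0.000361/3.7)^1.11 + 6.9/9.756e+04] = -1.8 log₁₀[3.53e-05 + 7.07e-05] = 7.154, so f = 0.01954.
Darcy-Weisbach: ΔP = f(L/D)(ρV²/2) = 0.01954·(4.745/0.1636)·(849.8·6.056²/2) = 0.01954·29·1.558e+04 = 8830 Pa.
Head loss h_f = ΔP/(ρg) = 8830/(849.8·9.81) = 1.059 m.

h_f ≈ 1.059 m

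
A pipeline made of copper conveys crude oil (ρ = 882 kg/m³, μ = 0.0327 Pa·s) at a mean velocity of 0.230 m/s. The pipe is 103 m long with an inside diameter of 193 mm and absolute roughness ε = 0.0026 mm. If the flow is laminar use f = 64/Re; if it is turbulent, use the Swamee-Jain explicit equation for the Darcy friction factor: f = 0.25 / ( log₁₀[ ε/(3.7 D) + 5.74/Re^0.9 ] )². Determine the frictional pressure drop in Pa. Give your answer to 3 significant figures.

ΔP ≈ 666 Pa

Reynolds number Re = ρVD/μ = 882 · 0.23 · 0.193 / 0.0327 = 1197.
Re < 2300 → laminar flow, so f = 64/Re = 64/1197 = 0.05345 (the turbulent correlation is not needed).
Darcy-Weisbach: ΔP = f(L/D)(ρV²/2) = 0.05345·(103/0.193)·(882·0.23²/2) = 0.05345·533.7·23.33 = 665.5 Pa.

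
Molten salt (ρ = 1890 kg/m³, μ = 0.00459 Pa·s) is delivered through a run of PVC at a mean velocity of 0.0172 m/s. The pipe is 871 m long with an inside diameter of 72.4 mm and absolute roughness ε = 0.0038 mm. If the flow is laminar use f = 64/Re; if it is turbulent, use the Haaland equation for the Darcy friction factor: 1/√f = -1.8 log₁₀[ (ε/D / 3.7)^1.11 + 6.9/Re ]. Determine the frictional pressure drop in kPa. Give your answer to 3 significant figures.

ΔP ≈ 0.420 kPa

Reynolds number Re = ρVD/μ = 1890 · 0.0172 · 0.0724 / 0.00459 = 512.8.
Re < 2300 → laminar flow, so f = 64/Re = 64/512.8 = 0.1248 (the turbulent correlation is not needed).
Darcy-Weisbach: ΔP = f(L/D)(ρV²/2) = 0.1248·(871/0.0724)·(1890·0.0172²/2) = 0.1248·1.203e+04·0.2796 = 419.8 Pa.
ΔP = 419.8 Pa = 0.420 kPa.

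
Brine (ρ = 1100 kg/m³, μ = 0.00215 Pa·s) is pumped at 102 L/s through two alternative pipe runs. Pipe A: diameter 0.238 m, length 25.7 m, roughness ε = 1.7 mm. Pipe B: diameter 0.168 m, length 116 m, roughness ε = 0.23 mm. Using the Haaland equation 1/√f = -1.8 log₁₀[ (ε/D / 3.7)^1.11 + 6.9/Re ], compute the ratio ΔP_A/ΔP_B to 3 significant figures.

ΔP_A/ΔP_B ≈ 0.0610

Pipe A: V = Q/A = 0.102/0.04449 = 2.293 m/s; Re = 2.792e+05; ε/D = 0.00714; Haaland → f = 0.03425; ΔP_A = f(L/D)(ρV²/2) = 1.069e+04 Pa.
Pipe B: V = Q/A = 0.102/0.02217 = 4.601 m/s; Re = 3.955e+05; ε/D = 0.00137; Haaland → f = 0.0218; ΔP_B = f(L/D)(ρV²/2) = 1.753e+05 Pa.
ΔP_A/ΔP_B = 1.069e+04/1.753e+05 = 0.0610.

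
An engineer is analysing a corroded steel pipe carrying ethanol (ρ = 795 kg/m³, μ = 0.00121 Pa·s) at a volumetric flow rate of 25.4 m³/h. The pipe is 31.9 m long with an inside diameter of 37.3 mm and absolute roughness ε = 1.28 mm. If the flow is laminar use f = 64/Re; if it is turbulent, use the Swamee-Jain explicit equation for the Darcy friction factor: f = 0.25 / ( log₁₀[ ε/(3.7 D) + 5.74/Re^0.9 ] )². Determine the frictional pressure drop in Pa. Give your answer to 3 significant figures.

ΔP ≈ 862000 Pa

Q = 25.4 m³/h = 25.4/3600 = 0.007056 m³/s.
Cross-sectional area A = πD²/4 = π(0.0373)²/4 = 0.001093 m²; mean velocity V = Q/A = 0.007056/0.001093 = 6.457 m/s.
Reynolds number Re = ρVD/μ = 795 · 6.457 · 0.0373 / 0.00121 = 1.582e+05.
Re > 4000 → turbulent. Relative roughness ε/D = 0.00128/0.0373 = 0.0343. Swamee-Jain: f = 0.25/(log₁₀[0.0343/3.7 + 5.74/1.582e+05^0.9])² = 0.25/(log₁₀[0.00927 + 0.00012])² = 0.25/(-2.027)² = 0.06084.
Darcy-Weisbach: ΔP = f(L/D)(ρV²/2) = 0.06084·(31.9/0.0373)·(795·6.457²/2) = 0.06084·855.2·1.657e+04 = 8.623e+05 Pa.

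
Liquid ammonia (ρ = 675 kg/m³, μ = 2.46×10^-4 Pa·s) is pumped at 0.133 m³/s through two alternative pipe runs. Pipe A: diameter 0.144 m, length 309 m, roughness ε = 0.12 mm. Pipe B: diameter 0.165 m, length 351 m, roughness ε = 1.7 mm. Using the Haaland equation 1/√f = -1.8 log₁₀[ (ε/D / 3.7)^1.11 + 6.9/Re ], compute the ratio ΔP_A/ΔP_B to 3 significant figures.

ΔP_A/ΔP_B ≈ 0.857

Pipe A: V = Q/A = 0.133/0.01629 = 8.167 m/s; Re = 3.227e+06; ε/D = 0.000833; Haaland → f = 0.01893; ΔP_A = f(L/D)(ρV²/2) = 9.141e+05 Pa.
Pipe B: V = Q/A = 0.133/0.02138 = 6.22 m/s; Re = 2.816e+06; ε/D = 0.0103; Haaland → f = 0.03839; ΔP_B = f(L/D)(ρV²/2) = 1.066e+06 Pa.
ΔP_A/ΔP_B = 9.141e+05/1.066e+06 = 0.857.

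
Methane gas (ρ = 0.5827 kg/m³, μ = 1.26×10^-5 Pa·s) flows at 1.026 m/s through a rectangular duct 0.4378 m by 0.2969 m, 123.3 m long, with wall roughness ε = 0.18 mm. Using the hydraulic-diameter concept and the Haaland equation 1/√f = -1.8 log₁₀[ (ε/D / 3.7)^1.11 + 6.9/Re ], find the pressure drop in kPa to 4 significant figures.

ΔP ≈ 0.002966 kPa

Hydraulic diameter D_h = 4A/P = 4·(0.4378·0.2969)/(2·(0.4378+0.2969)) = 0.5199/1.469 = 0.3538 m.
Re = ρVD_h/μ = 0.5827·1.026·0.3538/1.26e-05 = 1.679e+04.
ε/D_h = 0.00018/0.3538 = 0.000509; Haaland gives 1/√f = -1.8 log₁₀[5.17e-05+0.000411] = 6.002, so f = 0.02775.
ΔP = f(L/D_h)(ρV²/2) = 0.02775·123.3/0.3538·0.3067 = 2.966 Pa.
ΔP = 0.002966 kPa.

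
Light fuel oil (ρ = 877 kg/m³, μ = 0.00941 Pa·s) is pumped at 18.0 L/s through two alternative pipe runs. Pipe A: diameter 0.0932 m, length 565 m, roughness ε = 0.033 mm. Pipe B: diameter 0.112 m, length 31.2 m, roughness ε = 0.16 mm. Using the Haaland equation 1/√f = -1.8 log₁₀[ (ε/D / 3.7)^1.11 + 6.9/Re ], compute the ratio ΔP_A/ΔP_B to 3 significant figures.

Pipe A: V = Q/A = 0.018/0.006822 = 2.638 m/s; Re = 2.292e+04; ε/D = 0.000354; Haaland → f = 0.02557; ΔP_A = f(L/D)(ρV²/2) = 4.732e+05 Pa.
Pipe B: V = Q/A = 0.018/0.009852 = 1.827 m/s; Re = 1.907e+04; ε/D = 0.00143; Haaland → f = 0.02868; ΔP_B = f(L/D)(ρV²/2) = 1.17e+04 Pa.
ΔP_A/ΔP_B = 4.732e+05/1.17e+04 = 40.5.

ΔP_A/ΔP_B ≈ 40.5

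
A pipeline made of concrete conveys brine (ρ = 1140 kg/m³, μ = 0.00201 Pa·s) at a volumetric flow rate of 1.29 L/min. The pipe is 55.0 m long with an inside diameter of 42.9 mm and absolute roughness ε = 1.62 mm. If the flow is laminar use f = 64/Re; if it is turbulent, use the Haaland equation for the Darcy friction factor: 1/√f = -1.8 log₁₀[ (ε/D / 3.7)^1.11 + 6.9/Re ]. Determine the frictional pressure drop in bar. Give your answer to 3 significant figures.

Q = 1.29 L/min = 1.29/60000 = 2.15e-05 m³/s.
Cross-sectional area A = πD²/4 = π(0.0429)²/4 = 0.001445 m²; mean velocity V = Q/A = 2.15e-05/0.001445 = 0.01487 m/s.
Reynolds number Re = ρVD/μ = 1140 · 0.01487 · 0.0429 / 0.00201 = 361.9.
Re < 2300 → laminar flow, so f = 64/Re = 64/361.9 = 0.1768 (the turbulent correlation is not needed).
Darcy-Weisbach: ΔP = f(L/D)(ρV²/2) = 0.1768·(55/0.0429)·(1140·0.01487²/2) = 0.1768·1282·0.1261 = 28.59 Pa.
ΔP = 28.59 Pa = 2.86×10^-4 bar.

ΔP ≈ 2.86×10^-4 bar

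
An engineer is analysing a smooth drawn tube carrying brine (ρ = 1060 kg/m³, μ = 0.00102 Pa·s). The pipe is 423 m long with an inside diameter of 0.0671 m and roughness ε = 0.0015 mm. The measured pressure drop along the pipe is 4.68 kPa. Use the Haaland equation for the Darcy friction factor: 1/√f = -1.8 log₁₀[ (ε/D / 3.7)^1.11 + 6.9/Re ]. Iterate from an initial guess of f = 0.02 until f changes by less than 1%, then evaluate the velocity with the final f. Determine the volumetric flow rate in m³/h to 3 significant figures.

Q ≈ 2.88 m³/h

Rearranging Darcy-Weisbach: V = √(2·ΔP·D/(f·L·ρ)). With ε/D = 1.5e-06/0.0671 = 2.24e-05, iterate starting from f = 0.02:
  f = 0.02 → V = √(2·4680·0.0671/(0.02·423·1060)) = 0.2646 m/s; Re = ρVD/μ = 1.845e+04; f → 0.02631
  f = 0.02631 → V = 0.2308 m/s; Re = 1.609e+04; f → 0.02724
  f = 0.02724 → V = 0.2268 m/s; Re = 1.581e+04; f → 0.02736
Converged (Δf/f < 1%). With the final f = 0.02736: V = √(2·4680·0.0671/(0.02736·423·1060)) = 0.2263 m/s.
Q = V·A = 0.2263·(π/4·0.0671²) = 0.0008001 m³/s = 2.88 m³/h.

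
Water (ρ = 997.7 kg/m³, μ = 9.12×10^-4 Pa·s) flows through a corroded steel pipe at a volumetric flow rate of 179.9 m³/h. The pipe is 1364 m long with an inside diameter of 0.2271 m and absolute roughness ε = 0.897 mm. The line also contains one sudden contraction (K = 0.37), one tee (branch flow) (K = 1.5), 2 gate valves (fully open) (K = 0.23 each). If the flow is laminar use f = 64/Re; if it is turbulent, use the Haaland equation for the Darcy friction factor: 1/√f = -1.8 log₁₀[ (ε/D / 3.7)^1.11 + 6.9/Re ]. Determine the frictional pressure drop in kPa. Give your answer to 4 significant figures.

Q = 179.9 m³/h = 179.9/3600 = 0.04997 m³/s.
Cross-sectional area A = πD²/4 = π(0.2271)²/4 = 0.04051 m²; mean velocity V = Q/A = 0.04997/0.04051 = 1.234 m/s.
Reynolds number Re = ρVD/μ = 997.7 · 1.234 · 0.2271 / 0.000912 = 3.065e+05.
Re > 4000 → turbulent. Relative roughness ε/D = 0.000897/0.2271 = 0.00395. Haaland: 1/√f = -1.8 log₁₀[(0.00395/3.7)^1.11 + 6.9/3.065e+05] = -1.8 log₁₀[0.000503 + 2.25e-05] = 5.903, so f = 0.0287.
Total minor-loss coefficient ΣK = 1·0.37 + 1·1.5 + 2·0.23 = 2.33.
ΔP = [f·L/D + ΣK]·(ρV²/2) = [0.0287·1364/0.2271 + 2.33]·(997.7·1.234²/2) = [172.4 + 2.33]·759.2 = 1.326e+05 Pa.
ΔP = 1.326e+05 Pa = 132.6 kPa.

ΔP ≈ 132.6 kPa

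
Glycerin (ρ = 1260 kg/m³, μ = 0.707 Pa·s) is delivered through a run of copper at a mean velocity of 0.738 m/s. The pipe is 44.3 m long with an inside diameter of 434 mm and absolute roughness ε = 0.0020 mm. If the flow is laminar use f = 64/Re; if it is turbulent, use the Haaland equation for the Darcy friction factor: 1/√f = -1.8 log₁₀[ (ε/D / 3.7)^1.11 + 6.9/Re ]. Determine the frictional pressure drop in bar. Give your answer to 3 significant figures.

ΔP ≈ 0.0393 bar

Reynolds number Re = ρVD/μ = 1260 · 0.738 · 0.434 / 0.707 = 570.8.
Re < 2300 → laminar flow, so f = 64/Re = 64/570.8 = 0.1121 (the turbulent correlation is not needed).
Darcy-Weisbach: ΔP = f(L/D)(ρV²/2) = 0.1121·(44.3/0.434)·(1260·0.738²/2) = 0.1121·102.1·343.1 = 3927 Pa.
ΔP = 3927 Pa = 0.0393 bar.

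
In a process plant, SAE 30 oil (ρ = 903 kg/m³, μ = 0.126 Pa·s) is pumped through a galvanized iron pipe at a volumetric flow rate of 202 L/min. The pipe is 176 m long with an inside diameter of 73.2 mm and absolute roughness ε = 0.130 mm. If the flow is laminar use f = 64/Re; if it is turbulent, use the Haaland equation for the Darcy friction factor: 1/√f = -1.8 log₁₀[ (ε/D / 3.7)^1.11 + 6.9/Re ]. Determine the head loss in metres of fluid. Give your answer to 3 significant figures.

h_f ≈ 12.0 m

Q = 202 L/min = 202/60000 = 0.003367 m³/s.
Cross-sectional area A = πD²/4 = π(0.0732)²/4 = 0.004208 m²; mean velocity V = Q/A = 0.003367/0.004208 = 0.8 m/s.
Reynolds number Re = ρVD/μ = 903 · 0.8 · 0.0732 / 0.126 = 419.7.
Re < 2300 → laminar flow, so f = 64/Re = 64/419.7 = 0.1525 (the turbulent correlation is not needed).
Darcy-Weisbach: ΔP = f(L/D)(ρV²/2) = 0.1525·(176/0.0732)·(903·0.8²/2) = 0.1525·2404·289 = 1.059e+05 Pa.
Head loss h_f = ΔP/(ρg) = 1.059e+05/(903·9.81) = 12.0 m.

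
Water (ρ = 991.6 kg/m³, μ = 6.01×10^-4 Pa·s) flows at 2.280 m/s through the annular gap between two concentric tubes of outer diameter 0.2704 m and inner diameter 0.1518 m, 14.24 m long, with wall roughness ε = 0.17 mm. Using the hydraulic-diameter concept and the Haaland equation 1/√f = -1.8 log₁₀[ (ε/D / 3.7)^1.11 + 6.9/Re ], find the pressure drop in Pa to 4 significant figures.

ΔP ≈ 6800 Pa

Hydraulic diameter D_h = 4A/P = D_o - D_i = 0.2704 - 0.1518 = 0.1186 m.
Re = ρVD_h/μ = 991.6·2.28·0.1186/0.000601 = 4.462e+05.
ε/D_h = 0.00017/0.1186 = 0.00143; Haaland gives 1/√f = -1.8 log₁₀[0.000163+1.55e-05] = 6.746, so f = 0.02197.
ΔP = f(L/D_h)(ρV²/2) = 0.02197·14.24/0.1186·2577 = 6800 Pa.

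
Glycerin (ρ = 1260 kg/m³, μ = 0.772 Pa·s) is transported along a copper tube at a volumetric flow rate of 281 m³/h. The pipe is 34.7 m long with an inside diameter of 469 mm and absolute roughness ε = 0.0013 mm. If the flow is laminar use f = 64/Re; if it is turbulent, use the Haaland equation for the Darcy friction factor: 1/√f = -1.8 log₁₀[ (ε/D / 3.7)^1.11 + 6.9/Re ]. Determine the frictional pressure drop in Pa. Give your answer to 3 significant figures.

ΔP ≈ 1760 Pa

Q = 281 m³/h = 281/3600 = 0.07806 m³/s.
Cross-sectional area A = πD²/4 = π(0.469)²/4 = 0.1728 m²; mean velocity V = Q/A = 0.07806/0.1728 = 0.4518 m/s.
Reynolds number Re = ρVD/μ = 1260 · 0.4518 · 0.469 / 0.772 = 345.9.
Re < 2300 → laminar flow, so f = 64/Re = 64/345.9 = 0.185 (the turbulent correlation is not needed).
Darcy-Weisbach: ΔP = f(L/D)(ρV²/2) = 0.185·(34.7/0.469)·(1260·0.4518²/2) = 0.185·73.99·128.6 = 1761 Pa.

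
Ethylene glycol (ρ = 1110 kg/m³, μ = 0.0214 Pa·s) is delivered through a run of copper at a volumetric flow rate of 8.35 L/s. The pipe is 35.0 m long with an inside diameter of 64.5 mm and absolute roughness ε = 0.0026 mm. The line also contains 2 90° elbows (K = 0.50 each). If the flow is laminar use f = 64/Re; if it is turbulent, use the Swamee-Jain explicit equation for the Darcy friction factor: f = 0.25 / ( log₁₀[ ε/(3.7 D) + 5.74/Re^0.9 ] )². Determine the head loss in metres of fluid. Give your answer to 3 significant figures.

h_f ≈ 6.19 m

Q = 8.35 L/s = 8.35/1000 = 0.00835 m³/s.
Cross-sectional area A = πD²/4 = π(0.0645)²/4 = 0.003267 m²; mean velocity V = Q/A = 0.00835/0.003267 = 2.556 m/s.
Reynolds number Re = ρVD/μ = 1110 · 2.556 · 0.0645 / 0.0214 = 8550.
Re > 4000 → turbulent. Relative roughness ε/D = 2.6e-06/0.0645 = 4.03e-05. Swamee-Jain: f = 0.25/(log₁₀[4.03e-05/3.7 + 5.74/8550^0.9])² = 0.25/(log₁₀[1.09e-05 + 0.00166])² = 0.25/(-2.777)² = 0.03242.
Total minor-loss coefficient ΣK = 2·0.5 = 1.
ΔP = [f·L/D + ΣK]·(ρV²/2) = [0.03242·35/0.0645 + 1]·(1110·2.556²/2) = [17.59 + 1]·3624 = 6.738e+04 Pa.
Head loss h_f = ΔP/(ρg) = 6.738e+04/(1110·9.81) = 6.19 m.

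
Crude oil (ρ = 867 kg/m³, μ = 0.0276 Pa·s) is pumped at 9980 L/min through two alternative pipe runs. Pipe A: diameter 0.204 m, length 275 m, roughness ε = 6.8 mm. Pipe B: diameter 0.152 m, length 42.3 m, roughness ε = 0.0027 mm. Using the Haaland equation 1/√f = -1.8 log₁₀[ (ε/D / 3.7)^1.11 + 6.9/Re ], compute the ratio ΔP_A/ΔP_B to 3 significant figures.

Pipe A: V = Q/A = 0.1663/0.03269 = 5.089 m/s; Re = 3.261e+04; ε/D = 0.0333; Haaland → f = 0.06078; ΔP_A = f(L/D)(ρV²/2) = 9.198e+05 Pa.
Pipe B: V = Q/A = 0.1663/0.01815 = 9.166 m/s; Re = 4.377e+04; ε/D = 1.78e-05; Haaland → f = 0.02139; ΔP_B = f(L/D)(ρV²/2) = 2.168e+05 Pa.
ΔP_A/ΔP_B = 9.198e+05/2.168e+05 = 4.24.

ΔP_A/ΔP_B ≈ 4.24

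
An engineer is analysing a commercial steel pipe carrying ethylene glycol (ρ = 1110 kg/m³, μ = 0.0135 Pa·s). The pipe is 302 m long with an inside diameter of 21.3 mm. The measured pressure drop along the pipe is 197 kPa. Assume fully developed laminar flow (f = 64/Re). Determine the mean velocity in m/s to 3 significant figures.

For laminar flow, f = 64/Re with Re = ρVD/μ, so Darcy-Weisbach reduces to ΔP = 32μLV/D². Solving for V: V = ΔP·D²/(32μL) = 1.97e+05·(0.0213)²/(32·0.0135·302) = 0.6851 m/s.
Check: Re = ρVD/μ = 1110·0.6851·0.0213/0.0135 = 1200 < 2300, so the laminar assumption holds.

V ≈ 0.685 m/s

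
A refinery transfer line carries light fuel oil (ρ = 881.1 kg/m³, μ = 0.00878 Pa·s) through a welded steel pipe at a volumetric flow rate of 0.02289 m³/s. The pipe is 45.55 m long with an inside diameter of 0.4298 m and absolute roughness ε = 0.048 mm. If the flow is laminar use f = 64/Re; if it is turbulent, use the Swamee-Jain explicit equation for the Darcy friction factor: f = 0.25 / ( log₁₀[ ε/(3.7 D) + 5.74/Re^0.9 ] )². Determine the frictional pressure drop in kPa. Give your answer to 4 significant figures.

Cross-sectional area A = πD²/4 = π(0.4298)²/4 = 0.1451 m²; mean velocity V = Q/A = 0.02289/0.1451 = 0.1578 m/s.
Reynolds number Re = ρVD/μ = 881.1 · 0.1578 · 0.4298 / 0.00878 = 6805.
Re > 4000 → turbulent. Relative roughness ε/D = 4.8e-05/0.4298 = 0.000112. Swamee-Jain: f = 0.25/(log₁₀[0.000112/3.7 + 5.74/6805^0.9])² = 0.25/(log₁₀[3.02e-05 + 0.00204])² = 0.25/(-2.684)² = 0.0347.
Darcy-Weisbach: ΔP = f(L/D)(ρV²/2) = 0.0347·(45.55/0.4298)·(881.1·0.1578²/2) = 0.0347·106·10.97 = 40.32 Pa.
ΔP = 40.32 Pa = 0.04032 kPa.

ΔP ≈ 0.04032 kPa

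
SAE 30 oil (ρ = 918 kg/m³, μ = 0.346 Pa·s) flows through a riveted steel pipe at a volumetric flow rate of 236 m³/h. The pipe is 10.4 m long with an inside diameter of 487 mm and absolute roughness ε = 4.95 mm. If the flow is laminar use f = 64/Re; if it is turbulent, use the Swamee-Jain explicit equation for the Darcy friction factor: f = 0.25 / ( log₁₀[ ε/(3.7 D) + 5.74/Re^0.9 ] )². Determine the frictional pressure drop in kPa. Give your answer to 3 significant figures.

Q = 236 m³/h = 236/3600 = 0.06556 m³/s.
Cross-sectional area A = πD²/4 = π(0.487)²/4 = 0.1863 m²; mean velocity V = Q/A = 0.06556/0.1863 = 0.3519 m/s.
Reynolds number Re = ρVD/μ = 918 · 0.3519 · 0.487 / 0.346 = 454.7.
Re < 2300 → laminar flow, so f = 64/Re = 64/454.7 = 0.1407 (the turbulent correlation is not needed).
Darcy-Weisbach: ΔP = f(L/D)(ρV²/2) = 0.1407·(10.4/0.487)·(918·0.3519²/2) = 0.1407·21.36·56.85 = 170.9 Pa.
ΔP = 170.9 Pa = 0.171 kPa.

ΔP ≈ 0.171 kPa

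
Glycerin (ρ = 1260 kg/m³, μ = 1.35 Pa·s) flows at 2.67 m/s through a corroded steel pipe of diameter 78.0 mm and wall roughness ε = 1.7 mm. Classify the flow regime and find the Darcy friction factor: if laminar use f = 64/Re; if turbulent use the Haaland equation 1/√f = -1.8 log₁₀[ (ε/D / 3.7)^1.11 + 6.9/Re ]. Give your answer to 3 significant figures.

f ≈ 0.329

Re = ρVD/μ = 1260·2.67·0.078/1.35 = 194.4.
Re < 2300 → laminar, so f = 64/Re = 0.3293 (roughness is irrelevant in laminar flow).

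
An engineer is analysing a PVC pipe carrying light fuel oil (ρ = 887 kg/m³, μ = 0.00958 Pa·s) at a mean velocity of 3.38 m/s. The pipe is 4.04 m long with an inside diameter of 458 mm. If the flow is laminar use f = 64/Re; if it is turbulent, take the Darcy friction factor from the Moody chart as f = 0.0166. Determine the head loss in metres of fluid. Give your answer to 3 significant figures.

h_f ≈ 0.0853 m

Reynolds number Re = ρVD/μ = 887 · 3.38 · 0.458 / 0.00958 = 1.433e+05.
Re > 4000 → turbulent; use the Moody-chart value f = 0.0166.
Darcy-Weisbach: ΔP = f(L/D)(ρV²/2) = 0.0166·(4.04/0.458)·(887·3.38²/2) = 0.0166·8.821·5067 = 741.9 Pa.
Head loss h_f = ΔP/(ρg) = 741.9/(887·9.81) = 0.0853 m.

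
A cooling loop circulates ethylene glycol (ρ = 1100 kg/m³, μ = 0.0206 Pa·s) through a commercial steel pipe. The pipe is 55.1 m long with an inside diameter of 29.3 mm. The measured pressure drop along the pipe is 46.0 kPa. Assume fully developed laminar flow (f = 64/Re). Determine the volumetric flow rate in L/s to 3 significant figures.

Q ≈ 0.733 L/s

For laminar flow, f = 64/Re with Re = ρVD/μ, so Darcy-Weisbach reduces to ΔP = 32μLV/D². Solving for V: V = ΔP·D²/(32μL) = 4.6e+04·(0.0293)²/(32·0.0206·55.1) = 1.087 m/s.
Check: Re = ρVD/μ = 1100·1.087·0.0293/0.0206 = 1701 < 2300, so the laminar assumption holds.
Q = V·A = 1.087·(π/4·0.0293²) = 0.0007331 m³/s = 0.733 L/s.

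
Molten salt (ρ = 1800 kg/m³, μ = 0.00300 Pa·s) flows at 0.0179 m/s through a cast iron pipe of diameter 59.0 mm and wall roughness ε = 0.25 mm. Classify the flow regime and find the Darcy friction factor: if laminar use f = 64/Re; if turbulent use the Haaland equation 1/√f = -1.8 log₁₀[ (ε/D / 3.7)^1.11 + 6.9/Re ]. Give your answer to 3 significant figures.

Re = ρVD/μ = 1800·0.0179·0.059/0.003 = 633.7.
Re < 2300 → laminar, so f = 64/Re = 0.101 (roughness is irrelevant in laminar flow).

f ≈ 0.101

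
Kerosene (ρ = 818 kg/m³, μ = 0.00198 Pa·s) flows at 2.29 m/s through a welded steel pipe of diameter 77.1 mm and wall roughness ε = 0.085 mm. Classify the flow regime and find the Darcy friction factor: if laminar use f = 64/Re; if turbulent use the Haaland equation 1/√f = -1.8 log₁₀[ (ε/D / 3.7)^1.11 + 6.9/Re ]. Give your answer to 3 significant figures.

Re = ρVD/μ = 818·2.29·0.0771/0.00198 = 7.294e+04.
Re > 4000 → turbulent. ε/D = 8.5e-05/0.0771 = 0.0011; Haaland: 1/√f = -1.8 log₁₀[0.000122 + 9.46e-05] = 6.596, so f = 0.02299.

f ≈ 0.0230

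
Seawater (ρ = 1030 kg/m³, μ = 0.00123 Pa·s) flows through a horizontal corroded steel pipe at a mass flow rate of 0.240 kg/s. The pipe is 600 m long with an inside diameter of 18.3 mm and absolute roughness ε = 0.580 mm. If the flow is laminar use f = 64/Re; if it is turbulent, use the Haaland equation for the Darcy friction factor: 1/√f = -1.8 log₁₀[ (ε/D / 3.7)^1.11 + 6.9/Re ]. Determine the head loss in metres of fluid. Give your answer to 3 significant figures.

h_f ≈ 79.7 m

A = πD²/4 = π(0.0183)²/4 = 0.000263 m²; mean velocity V = ṁ/(ρA) = 0.24/(1030 · 0.000263) = 0.8859 m/s.
Reynolds number Re = ρVD/μ = 1030 · 0.8859 · 0.0183 / 0.00123 = 1.358e+04.
Re > 4000 → turbulent. Relative roughness ε/D = 0.00058/0.0183 = 0.0317. Haaland: 1/√f = -1.8 log₁₀[(0.0317/3.7)^1.11 + 6.9/1.358e+04] = -1.8 log₁₀[0.00507 + 0.000508] = 4.056, so f = 0.0608.
Darcy-Weisbach: ΔP = f(L/D)(ρV²/2) = 0.0608·(600/0.0183)·(1030·0.8859²/2) = 0.0608·3.279e+04·404.2 = 8.056e+05 Pa.
Head loss h_f = ΔP/(ρg) = 8.056e+05/(1030·9.81) = 79.7 m.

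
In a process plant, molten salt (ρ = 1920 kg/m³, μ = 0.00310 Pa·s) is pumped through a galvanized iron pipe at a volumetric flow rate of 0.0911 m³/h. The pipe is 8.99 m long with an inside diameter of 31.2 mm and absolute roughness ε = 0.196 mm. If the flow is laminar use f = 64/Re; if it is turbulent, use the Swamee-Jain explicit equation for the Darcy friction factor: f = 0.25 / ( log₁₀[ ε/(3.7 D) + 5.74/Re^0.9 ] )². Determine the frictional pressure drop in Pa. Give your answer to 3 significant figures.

Q = 0.0911 m³/h = 0.0911/3600 = 2.531e-05 m³/s.
Cross-sectional area A = πD²/4 = π(0.0312)²/4 = 0.0007645 m²; mean velocity V = Q/A = 2.531e-05/0.0007645 = 0.0331 m/s.
Reynolds number Re = ρVD/μ = 1920 · 0.0331 · 0.0312 / 0.0031 = 639.6.
Re < 2300 → laminar flow, so f = 64/Re = 64/639.6 = 0.1001 (the turbulent correlation is not needed).
Darcy-Weisbach: ΔP = f(L/D)(ρV²/2) = 0.1001·(8.99/0.0312)·(1920·0.0331²/2) = 0.1001·288.1·1.052 = 30.32 Pa.

ΔP ≈ 30.3 Pa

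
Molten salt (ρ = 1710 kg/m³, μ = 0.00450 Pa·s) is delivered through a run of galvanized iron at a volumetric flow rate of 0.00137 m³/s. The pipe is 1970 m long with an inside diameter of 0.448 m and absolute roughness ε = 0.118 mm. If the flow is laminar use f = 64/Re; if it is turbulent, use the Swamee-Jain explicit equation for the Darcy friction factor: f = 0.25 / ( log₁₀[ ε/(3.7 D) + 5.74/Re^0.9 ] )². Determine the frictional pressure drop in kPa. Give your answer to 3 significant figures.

ΔP ≈ 0.0123 kPa

Cross-sectional area A = πD²/4 = π(0.448)²/4 = 0.1576 m²; mean velocity V = Q/A = 0.00137/0.1576 = 0.008691 m/s.
Reynolds number Re = ρVD/μ = 1710 · 0.008691 · 0.448 / 0.0045 = 1480.
Re < 2300 → laminar flow, so f = 64/Re = 64/1480 = 0.04326 (the turbulent correlation is not needed).
Darcy-Weisbach: ΔP = f(L/D)(ρV²/2) = 0.04326·(1970/0.448)·(1710·0.008691²/2) = 0.04326·4397·0.06458 = 12.28 Pa.
ΔP = 12.28 Pa = 0.0123 kPa.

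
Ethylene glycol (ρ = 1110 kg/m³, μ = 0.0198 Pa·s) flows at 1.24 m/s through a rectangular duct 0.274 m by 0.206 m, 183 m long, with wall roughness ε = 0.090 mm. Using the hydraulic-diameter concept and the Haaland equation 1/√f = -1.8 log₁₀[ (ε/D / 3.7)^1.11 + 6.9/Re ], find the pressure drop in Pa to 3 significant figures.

Hydraulic diameter D_h = 4A/P = 4·(0.274·0.206)/(2·(0.274+0.206)) = 0.2258/0.96 = 0.2352 m.
Re = ρVD_h/μ = 1110·1.24·0.2352/0.0198 = 1.635e+04.
ε/D_h = 9e-05/0.2352 = 0.000383; Haaland gives 1/√f = -1.8 log₁₀[3.77e-05+0.000422] = 6.007, so f = 0.02771.
ΔP = f(L/D_h)(ρV²/2) = 0.02771·183/0.2352·853.4 = 1.84e+04 Pa.

ΔP ≈ 18400 Pa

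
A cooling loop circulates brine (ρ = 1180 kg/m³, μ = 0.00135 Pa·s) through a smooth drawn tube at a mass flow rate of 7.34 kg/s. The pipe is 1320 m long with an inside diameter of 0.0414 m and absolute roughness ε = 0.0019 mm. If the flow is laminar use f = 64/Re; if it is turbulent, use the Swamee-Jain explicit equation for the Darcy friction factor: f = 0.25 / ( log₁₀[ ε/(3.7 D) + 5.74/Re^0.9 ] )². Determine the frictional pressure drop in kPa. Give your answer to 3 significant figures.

ΔP ≈ 6610 kPa

A = πD²/4 = π(0.0414)²/4 = 0.001346 m²; mean velocity V = ṁ/(ρA) = 7.34/(1180 · 0.001346) = 4.621 m/s.
Reynolds number Re = ρVD/μ = 1180 · 4.621 · 0.0414 / 0.00135 = 1.672e+05.
Re > 4000 → turbulent. Relative roughness ε/D = 1.9e-06/0.0414 = 4.59e-05. Swamee-Jain: f = 0.25/(log₁₀[4.59e-05/3.7 + 5.74/1.672e+05^0.9])² = 0.25/(log₁₀[1.24e-05 + 0.000114])² = 0.25/(-3.897)² = 0.01646.
Darcy-Weisbach: ΔP = f(L/D)(ρV²/2) = 0.01646·(1320/0.0414)·(1180·4.621²/2) = 0.01646·3.188e+04·1.26e+04 = 6.611e+06 Pa.
ΔP = 6.611e+06 Pa = 6610 kPa.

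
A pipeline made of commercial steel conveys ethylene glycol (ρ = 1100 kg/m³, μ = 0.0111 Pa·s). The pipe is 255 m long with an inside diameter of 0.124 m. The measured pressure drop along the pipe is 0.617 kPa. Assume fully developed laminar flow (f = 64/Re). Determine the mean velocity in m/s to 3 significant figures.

V ≈ 0.105 m/s

For laminar flow, f = 64/Re with Re = ρVD/μ, so Darcy-Weisbach reduces to ΔP = 32μLV/D². Solving for V: V = ΔP·D²/(32μL) = 617·(0.124)²/(32·0.0111·255) = 0.1047 m/s.
Check: Re = ρVD/μ = 1100·0.1047·0.124/0.0111 = 1287 < 2300, so the laminar assumption holds.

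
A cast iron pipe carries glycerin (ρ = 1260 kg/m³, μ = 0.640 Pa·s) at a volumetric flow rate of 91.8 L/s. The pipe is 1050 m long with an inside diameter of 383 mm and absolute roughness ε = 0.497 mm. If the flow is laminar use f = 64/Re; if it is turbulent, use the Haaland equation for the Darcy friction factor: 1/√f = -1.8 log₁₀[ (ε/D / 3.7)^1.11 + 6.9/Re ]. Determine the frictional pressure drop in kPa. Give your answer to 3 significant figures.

ΔP ≈ 117 kPa

Q = 91.8 L/s = 91.8/1000 = 0.0918 m³/s.
Cross-sectional area A = πD²/4 = π(0.383)²/4 = 0.1152 m²; mean velocity V = Q/A = 0.0918/0.1152 = 0.7968 m/s.
Reynolds number Re = ρVD/μ = 1260 · 0.7968 · 0.383 / 0.64 = 600.8.
Re < 2300 → laminar flow, so f = 64/Re = 64/600.8 = 0.1065 (the turbulent correlation is not needed).
Darcy-Weisbach: ΔP = f(L/D)(ρV²/2) = 0.1065·(1050/0.383)·(1260·0.7968²/2) = 0.1065·2742·400 = 1.168e+05 Pa.
ΔP = 1.168e+05 Pa = 117 kPa.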